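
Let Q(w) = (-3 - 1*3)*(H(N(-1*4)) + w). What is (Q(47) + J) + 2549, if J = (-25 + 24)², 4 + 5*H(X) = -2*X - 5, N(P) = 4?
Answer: 11442/5 ≈ 2288.4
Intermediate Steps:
H(X) = -9/5 - 2*X/5 (H(X) = -⅘ + (-2*X - 5)/5 = -⅘ + (-5 - 2*X)/5 = -⅘ + (-1 - 2*X/5) = -9/5 - 2*X/5)
J = 1 (J = (-1)² = 1)
Q(w) = 102/5 - 6*w (Q(w) = (-3 - 1*3)*((-9/5 - ⅖*4) + w) = (-3 - 3)*((-9/5 - 8/5) + w) = -6*(-17/5 + w) = 102/5 - 6*w)
(Q(47) + J) + 2549 = ((102/5 - 6*47) + 1) + 2549 = ((102/5 - 282) + 1) + 2549 = (-1308/5 + 1) + 2549 = -1303/5 + 2549 = 11442/5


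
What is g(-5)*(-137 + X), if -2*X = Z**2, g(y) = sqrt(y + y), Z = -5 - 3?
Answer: -169*I*sqrt(10) ≈ -534.42*I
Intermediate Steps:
Z = -8
g(y) = sqrt(2)*sqrt(y) (g(y) = sqrt(2*y) = sqrt(2)*sqrt(y))
X = -32 (X = -1/2*(-8)**2 = -1/2*64 = -32)
g(-5)*(-137 + X) = (sqrt(2)*sqrt(-5))*(-137 - 32) = (sqrt(2)*(I*sqrt(5)))*(-169) = (I*sqrt(10))*(-169) = -169*I*sqrt(10)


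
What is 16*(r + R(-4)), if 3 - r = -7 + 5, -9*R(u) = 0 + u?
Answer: 784/9 ≈ 87.111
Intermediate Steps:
R(u) = -u/9 (R(u) = -(0 + u)/9 = -u/9)
r = 5 (r = 3 - (-7 + 5) = 3 - 1*(-2) = 3 + 2 = 5)
16*(r + R(-4)) = 16*(5 - ⅑*(-4)) = 16*(5 + 4/9) = 16*(49/9) = 784/9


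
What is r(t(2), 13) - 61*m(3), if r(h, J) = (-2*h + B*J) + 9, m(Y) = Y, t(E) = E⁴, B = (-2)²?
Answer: -154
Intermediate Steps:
B = 4
r(h, J) = 9 - 2*h + 4*J (r(h, J) = (-2*h + 4*J) + 9 = 9 - 2*h + 4*J)
r(t(2), 13) - 61*m(3) = (9 - 2*2⁴ + 4*13) - 61*3 = (9 - 2*16 + 52) - 183 = (9 - 32 + 52) - 183 = 29 - 183 = -154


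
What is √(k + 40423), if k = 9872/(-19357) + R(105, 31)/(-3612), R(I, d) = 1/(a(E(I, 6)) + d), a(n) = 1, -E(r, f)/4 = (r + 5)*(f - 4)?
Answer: √3161656094428881565698/279669936 ≈ 201.05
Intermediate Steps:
E(r, f) = -4*(-4 + f)*(5 + r) (E(r, f) = -4*(r + 5)*(f - 4) = -4*(5 + r)*(-4 + f) = -4*(-4 + f)*(5 + r))
R(I, d) = 1/(1 + d)
k = -1141064605/2237359488 (k = 9872/(-19357) + 1/((1 + 31)*(-3612)) = 9872*(-1/19357) - 1/3612/32 = -9872/19357 + (1/32)*(-1/3612) = -9872/19357 - 1/115584 = -1141064605/2237359488 ≈ -0.51000)
√(k + 40423) = √(-1141064605/2237359488 + 40423) = √(90439641518819/2237359488) = √3161656094428881565698/279669936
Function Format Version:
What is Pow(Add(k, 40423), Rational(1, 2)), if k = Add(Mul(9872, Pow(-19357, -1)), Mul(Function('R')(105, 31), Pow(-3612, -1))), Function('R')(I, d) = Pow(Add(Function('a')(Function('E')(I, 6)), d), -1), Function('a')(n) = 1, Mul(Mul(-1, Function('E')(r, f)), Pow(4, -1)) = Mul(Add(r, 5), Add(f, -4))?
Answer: Mul(Rational(1, 279669936), Pow(3161656094428881565698, Rational(1, 2))) ≈ 201.05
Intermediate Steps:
Function('E')(r, f) = Mul(-4, Add(-4, f), Add(5, r)) (Function('E')(r, f) = Mul(-4, Mul(Add(r, 5), Add(f, -4))) = Mul(-4, Mul(Add(5, r), Add(-4, f))) = Mul(-4, Mul(Add(-4, f), Add(5, r))) = Mul(-4, Add(-4, f), Add(5, r)))
Function('R')(I, d) = Pow(Add(1, d), -1)
k = Rational(-1141064605, 2237359488) (k = Add(Mul(9872, Pow(-19357, -1)), Mul(Pow(Add(1, 31), -1), Pow(-3612, -1))) = Add(Mul(9872, Rational(-1, 19357)), Mul(Pow(32, -1), Rational(-1, 3612))) = Add(Rational(-9872, 19357), Mul(Rational(1, 32), Rational(-1, 3612))) = Add(Rational(-9872, 19357), Rational(-1, 115584)) = Rational(-1141064605, 2237359488) ≈ -0.51000)
Pow(Add(k, 40423), Rational(1, 2)) = Pow(Add(Rational(-1141064605, 2237359488), 40423), Rational(1, 2)) = Pow(Rational(90439641518819, 2237359488), Rational(1, 2)) = Mul(Rational(1, 279669936), Pow(3161656094428881565698, Rational(1, 2)))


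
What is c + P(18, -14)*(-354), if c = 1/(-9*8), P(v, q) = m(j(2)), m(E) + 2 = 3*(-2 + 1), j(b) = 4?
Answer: 127439/72 ≈ 1770.0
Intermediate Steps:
m(E) = -5 (m(E) = -2 + 3*(-2 + 1) = -2 + 3*(-1) = -2 - 3 = -5)
P(v, q) = -5
c = -1/72 (c = 1/(-72) = -1/72 ≈ -0.013889)
c + P(18, -14)*(-354) = -1/72 - 5*(-354) = -1/72 + 1770 = 127439/72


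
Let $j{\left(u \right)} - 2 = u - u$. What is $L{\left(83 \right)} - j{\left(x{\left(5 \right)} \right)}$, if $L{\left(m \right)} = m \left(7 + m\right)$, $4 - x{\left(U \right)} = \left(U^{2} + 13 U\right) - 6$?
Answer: $7468$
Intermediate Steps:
$x{\left(U \right)} = 10 - U^{2} - 13 U$ ($x{\left(U \right)} = 4 - \left(\left(U^{2} + 13 U\right) - 6\right) = 4 - \left(-6 + U^{2} + 13 U\right) = 10 - U^{2} - 13 U$)
$j{\left(u \right)} = 2$ ($j{\left(u \right)} = 2 + \left(u - u\right) = 2 + 0 = 2$)
$L{\left(83 \right)} - j{\left(x{\left(5 \right)} \right)} = 83 \left(7 + 83\right) - 2 = 83 \cdot 90 - 2 = 7470 - 2 = 7468$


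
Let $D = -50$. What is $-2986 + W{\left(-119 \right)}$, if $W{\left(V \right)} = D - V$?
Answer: $-2917$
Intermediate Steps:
$W{\left(V \right)} = -50 - V$
$-2986 + W{\left(-119 \right)} = -2986 - -69 = -2986 + \left(-50 + 119\right) = -2986 + 69 = -2917$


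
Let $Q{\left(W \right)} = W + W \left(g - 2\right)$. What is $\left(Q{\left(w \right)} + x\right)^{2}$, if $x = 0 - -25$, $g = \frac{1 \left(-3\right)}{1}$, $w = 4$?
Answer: $81$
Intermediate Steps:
$g = -3$ ($g = \left(-3\right) 1 = -3$)
$x = 25$ ($x = 0 + 25 = 25$)
$Q{\left(W \right)} = - 4 W$ ($Q{\left(W \right)} = W + W \left(-3 - 2\right) = W + W \left(-5\right) = W - 5 W = - 4 W$)
$\left(Q{\left(w \right)} + x\right)^{2} = \left(\left(-4\right) 4 + 25\right)^{2} = \left(-16 + 25\right)^{2} = 9^{2} = 81$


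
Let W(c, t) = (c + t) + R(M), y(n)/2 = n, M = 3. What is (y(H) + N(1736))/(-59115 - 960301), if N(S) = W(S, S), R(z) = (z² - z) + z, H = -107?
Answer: -3267/1019416 ≈ -0.0032048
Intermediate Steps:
y(n) = 2*n
R(z) = z²
W(c, t) = 9 + c + t (W(c, t) = (c + t) + 3² = (c + t) + 9 = 9 + c + t)
N(S) = 9 + 2*S (N(S) = 9 + S + S = 9 + 2*S)
(y(H) + N(1736))/(-59115 - 960301) = (2*(-107) + (9 + 2*1736))/(-59115 - 960301) = (-214 + (9 + 3472))/(-1019416) = (-214 + 3481)*(-1/1019416) = 3267*(-1/1019416) = -3267/1019416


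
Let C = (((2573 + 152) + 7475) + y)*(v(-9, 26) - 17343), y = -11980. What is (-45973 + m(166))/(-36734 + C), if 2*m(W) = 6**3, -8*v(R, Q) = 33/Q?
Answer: -2384980/1603372597 ≈ -0.0014875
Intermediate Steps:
v(R, Q) = -33/(8*Q)
m(W) = 108 (m(W) = (1/2)*6**3 = (1/2)*216 = 108)
C = 1605282765/52 (C = (((2573 + 152) + 7475) - 11980)*(-33/8/26 - 17343) = ((2725 + 7475) - 11980)*(-33/8*1/26 - 17343) = (10200 - 11980)*(-33/208 - 17343) = -1780*(-3607377/208) = 1605282765/52 ≈ 3.0871e+7)
(-45973 + m(166))/(-36734 + C) = (-45973 + 108)/(-36734 + 1605282765/52) = -45865/1603372597/52 = -45865*52/1603372597 = -2384980/1603372597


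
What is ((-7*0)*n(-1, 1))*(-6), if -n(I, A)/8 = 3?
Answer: 0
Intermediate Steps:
n(I, A) = -24 (n(I, A) = -8*3 = -24)
((-7*0)*n(-1, 1))*(-6) = (-7*0*(-24))*(-6) = (0*(-24))*(-6) = 0*(-6) = 0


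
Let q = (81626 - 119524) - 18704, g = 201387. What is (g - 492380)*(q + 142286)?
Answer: -24933444212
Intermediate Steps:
q = -56602 (q = -37898 - 18704 = -56602)
(g - 492380)*(q + 142286) = (201387 - 492380)*(-56602 + 142286) = -290993*85684 = -24933444212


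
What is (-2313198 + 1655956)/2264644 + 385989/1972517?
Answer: -211146672599/2233524394474 ≈ -0.094535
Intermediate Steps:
(-2313198 + 1655956)/2264644 + 385989/1972517 = -657242*1/2264644 + 385989*(1/1972517) = -328621/1132322 + 385989/1972517 = -211146672599/2233524394474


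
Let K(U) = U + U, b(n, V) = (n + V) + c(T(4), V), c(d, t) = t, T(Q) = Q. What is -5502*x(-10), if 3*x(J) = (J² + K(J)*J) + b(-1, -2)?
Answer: -541030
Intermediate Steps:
b(n, V) = n + 2*V (b(n, V) = (n + V) + V = (V + n) + V = n + 2*V)
K(U) = 2*U
x(J) = -5/3 + J² (x(J) = ((J² + (2*J)*J) + (-1 + 2*(-2)))/3 = ((J² + 2*J²) + (-1 - 4))/3 = (3*J² - 5)/3 = (-5 + 3*J²)/3 = -5/3 + J²)
-5502*x(-10) = -5502*(-5/3 + (-10)²) = -5502*(-5/3 + 100) = -5502*295/3 = -541030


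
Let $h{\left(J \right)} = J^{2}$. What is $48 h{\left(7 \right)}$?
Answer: $2352$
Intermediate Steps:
$48 h{\left(7 \right)} = 48 \cdot 7^{2} = 48 \cdot 49 = 2352$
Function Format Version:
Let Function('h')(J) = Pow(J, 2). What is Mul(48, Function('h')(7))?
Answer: 2352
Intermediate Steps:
Mul(48, Function('h')(7)) = Mul(48, Pow(7, 2)) = Mul(48, 49) = 2352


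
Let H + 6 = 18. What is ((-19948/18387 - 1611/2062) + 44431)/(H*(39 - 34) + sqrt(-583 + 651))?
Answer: 8422429565905/11159352234 - 1684485913181*sqrt(17)/66956113404 ≈ 651.01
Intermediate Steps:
H = 12 (H = -6 + 18 = 12)
((-19948/18387 - 1611/2062) + 44431)/(H*(39 - 34) + sqrt(-583 + 651)) = ((-19948/18387 - 1611/2062) + 44431)/(12*(39 - 34) + sqrt(-583 + 651)) = ((-19948*1/18387 - 1611*1/2062) + 44431)/(12*5 + sqrt(68)) = ((-19948/18387 - 1611/2062) + 44431)/(60 + 2*sqrt(17)) = (-70754233/37913994 + 44431)/(60 + 2*sqrt(17)) = 1684485913181/(37913994*(60 + 2*sqrt(17)))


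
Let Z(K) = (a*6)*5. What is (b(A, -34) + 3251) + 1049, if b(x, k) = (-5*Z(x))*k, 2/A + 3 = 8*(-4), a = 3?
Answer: 19600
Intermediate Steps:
A = -2/35 (A = 2/(-3 + 8*(-4)) = 2/(-3 - 32) = 2/(-35) = 2*(-1/35) = -2/35 ≈ -0.057143)
Z(K) = 90 (Z(K) = (3*6)*5 = 18*5 = 90)
b(x, k) = -450*k (b(x, k) = (-5*90)*k = -450*k)
(b(A, -34) + 3251) + 1049 = (-450*(-34) + 3251) + 1049 = (15300 + 3251) + 1049 = 18551 + 1049 = 19600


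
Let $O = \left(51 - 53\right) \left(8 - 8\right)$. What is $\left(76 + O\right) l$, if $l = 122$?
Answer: $9272$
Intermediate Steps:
$O = 0$ ($O = \left(-2\right) 0 = 0$)
$\left(76 + O\right) l = \left(76 + 0\right) 122 = 76 \cdot 122 = 9272$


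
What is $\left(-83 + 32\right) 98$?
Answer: $-4998$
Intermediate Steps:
$\left(-83 + 32\right) 98 = \left(-51\right) 98 = -4998$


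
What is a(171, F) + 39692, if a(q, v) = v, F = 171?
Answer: 39863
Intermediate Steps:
a(171, F) + 39692 = 171 + 39692 = 39863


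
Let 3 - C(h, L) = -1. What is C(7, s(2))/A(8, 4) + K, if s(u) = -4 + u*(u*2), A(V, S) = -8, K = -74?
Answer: -149/2 ≈ -74.500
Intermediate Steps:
s(u) = -4 + 2*u² (s(u) = -4 + u*(2*u) = -4 + 2*u²)
C(h, L) = 4 (C(h, L) = 3 - 1*(-1) = 3 + 1 = 4)
C(7, s(2))/A(8, 4) + K = 4/(-8) - 74 = 4*(-⅛) - 74 = -½ - 74 = -149/2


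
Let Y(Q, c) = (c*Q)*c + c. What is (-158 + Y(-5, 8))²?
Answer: 220900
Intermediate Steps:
Y(Q, c) = c + Q*c² (Y(Q, c) = (Q*c)*c + c = Q*c² + c = c + Q*c²)
(-158 + Y(-5, 8))² = (-158 + 8*(1 - 5*8))² = (-158 + 8*(1 - 40))² = (-158 + 8*(-39))² = (-158 - 312)² = (-470)² = 220900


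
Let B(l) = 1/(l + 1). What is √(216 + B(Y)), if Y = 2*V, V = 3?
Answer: √10591/7 ≈ 14.702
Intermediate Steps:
Y = 6 (Y = 2*3 = 6)
B(l) = 1/(1 + l)
√(216 + B(Y)) = √(216 + 1/(1 + 6)) = √(216 + 1/7) = √(216 + ⅐) = √(1513/7) = √10591/7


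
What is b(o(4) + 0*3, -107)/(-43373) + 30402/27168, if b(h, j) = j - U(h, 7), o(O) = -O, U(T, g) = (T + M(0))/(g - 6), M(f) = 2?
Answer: 220246431/196392944 ≈ 1.1215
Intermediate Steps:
U(T, g) = (2 + T)/(-6 + g) (U(T, g) = (T + 2)/(g - 6) = (2 + T)/(-6 + g))
b(h, j) = -2 + j - h (b(h, j) = j - (2 + h)/(-6 + 7) = j - (2 + h)/1 = j - (2 + h) = j + (-2 - h) = -2 + j - h)
b(o(4) + 0*3, -107)/(-43373) + 30402/27168 = (-2 - 107 - (-1*4 + 0*3))/(-43373) + 30402/27168 = (-2 - 107 - (-4 + 0))*(-1/43373) + 30402*(1/27168) = (-2 - 107 - 1*(-4))*(-1/43373) + 5067/4528 = (-2 - 107 + 4)*(-1/43373) + 5067/4528 = -105*(-1/43373) + 5067/4528 = 105/43373 + 5067/4528 = 220246431/196392944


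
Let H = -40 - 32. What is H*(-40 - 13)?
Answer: 3816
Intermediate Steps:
H = -72
H*(-40 - 13) = -72*(-40 - 13) = -72*(-53) = 3816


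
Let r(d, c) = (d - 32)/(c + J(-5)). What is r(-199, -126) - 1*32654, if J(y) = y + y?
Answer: -4440713/136 ≈ -32652.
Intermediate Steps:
J(y) = 2*y
r(d, c) = (-32 + d)/(-10 + c) (r(d, c) = (d - 32)/(c + 2*(-5)) = (-32 + d)/(c - 10) = (-32 + d)/(-10 + c))
r(-199, -126) - 1*32654 = (-32 - 199)/(-10 - 126) - 1*32654 = -231/(-136) - 32654 = -1/136*(-231) - 32654 = 231/136 - 32654 = -4440713/136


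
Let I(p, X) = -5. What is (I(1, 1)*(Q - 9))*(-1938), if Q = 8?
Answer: -9690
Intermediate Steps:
(I(1, 1)*(Q - 9))*(-1938) = -5*(8 - 9)*(-1938) = -5*(-1)*(-1938) = 5*(-1938) = -9690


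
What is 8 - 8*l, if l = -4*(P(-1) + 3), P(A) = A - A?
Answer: 104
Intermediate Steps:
P(A) = 0
l = -12 (l = -4*(0 + 3) = -4*3 = -12)
8 - 8*l = 8 - 8*(-12) = 8 + 96 = 104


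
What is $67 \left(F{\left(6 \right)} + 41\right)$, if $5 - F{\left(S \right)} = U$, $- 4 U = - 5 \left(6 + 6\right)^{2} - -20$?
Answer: $-8643$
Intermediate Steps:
$U = 175$ ($U = - \frac{- 5 \left(6 + 6\right)^{2} - -20}{4} = - \frac{- 5 \cdot 12^{2} + 20}{4} = - \frac{\left(-5\right) 144 + 20}{4} = - \frac{-720 + 20}{4} = \left(- \frac{1}{4}\right) \left(-700\right) = 175$)
$F{\left(S \right)} = -170$ ($F{\left(S \right)} = 5 - 175 = -170$)
$67 \left(F{\left(6 \right)} + 41\right) = 67 \left(-170 + 41\right) = 67 \left(-129\right) = -8643$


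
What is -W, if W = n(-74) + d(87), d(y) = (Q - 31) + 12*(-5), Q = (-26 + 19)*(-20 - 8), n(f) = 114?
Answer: -219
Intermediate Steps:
Q = 196 (Q = -7*(-28) = 196)
d(y) = 105 (d(y) = (196 - 31) + 12*(-5) = 165 - 60 = 105)
W = 219 (W = 114 + 105 = 219)
-W = -1*219 = -219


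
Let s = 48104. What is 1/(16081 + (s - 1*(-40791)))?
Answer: 1/104976 ≈ 9.5260e-6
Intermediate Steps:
1/(16081 + (s - 1*(-40791))) = 1/(16081 + (48104 - 1*(-40791))) = 1/(16081 + (48104 + 40791)) = 1/(16081 + 88895) = 1/104976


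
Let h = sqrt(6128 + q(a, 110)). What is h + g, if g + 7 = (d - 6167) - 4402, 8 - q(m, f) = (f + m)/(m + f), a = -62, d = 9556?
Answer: -1020 + sqrt(6135) ≈ -941.67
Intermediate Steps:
q(m, f) = 7 (q(m, f) = 8 - (f + m)/(m + f) = 8 - (f + m)/(f + m) = 8 - 1*1 = 8 - 1 = 7)
g = -1020 (g = -7 + ((9556 - 6167) - 4402) = -7 + (3389 - 4402) = -7 - 1013 = -1020)
h = sqrt(6135) (h = sqrt(6128 + 7) = sqrt(6135) ≈ 78.326)
h + g = sqrt(6135) - 1020 = -1020 + sqrt(6135)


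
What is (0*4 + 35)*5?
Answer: 175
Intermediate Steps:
(0*4 + 35)*5 = (0 + 35)*5 = 35*5 = 175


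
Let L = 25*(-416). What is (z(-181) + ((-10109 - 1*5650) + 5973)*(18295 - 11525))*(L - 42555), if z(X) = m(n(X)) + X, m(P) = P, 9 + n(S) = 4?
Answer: 3508343204730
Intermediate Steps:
n(S) = -5 (n(S) = -9 + 4 = -5)
L = -10400
z(X) = -5 + X
(z(-181) + ((-10109 - 1*5650) + 5973)*(18295 - 11525))*(L - 42555) = ((-5 - 181) + ((-10109 - 1*5650) + 5973)*(18295 - 11525))*(-10400 - 42555) = (-186 + ((-10109 - 5650) + 5973)*6770)*(-52955) = (-186 + (-15759 + 5973)*6770)*(-52955) = (-186 - 9786*6770)*(-52955) = (-186 - 66251220)*(-52955) = -66251406*(-52955) = 3508343204730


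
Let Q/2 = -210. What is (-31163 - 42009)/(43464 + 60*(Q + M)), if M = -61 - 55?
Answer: -18293/2826 ≈ -6.4731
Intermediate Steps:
M = -116
Q = -420 (Q = 2*(-210) = -420)
(-31163 - 42009)/(43464 + 60*(Q + M)) = (-31163 - 42009)/(43464 + 60*(-420 - 116)) = -73172/(43464 + 60*(-536)) = -73172/(43464 - 32160) = -73172/11304 = -73172*1/11304 = -18293/2826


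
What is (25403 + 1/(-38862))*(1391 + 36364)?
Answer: 4141351760075/4318 ≈ 9.5909e+8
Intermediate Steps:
(25403 + 1/(-38862))*(1391 + 36364) = (25403 - 1/38862)*37755 = (987211385/38862)*37755 = 4141351760075/4318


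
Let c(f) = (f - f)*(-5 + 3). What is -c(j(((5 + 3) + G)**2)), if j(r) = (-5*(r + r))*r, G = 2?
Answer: 0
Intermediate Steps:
j(r) = -10*r**2 (j(r) = (-10*r)*r = -10*r**2)
c(f) = 0 (c(f) = 0*(-2) = 0)
-c(j(((5 + 3) + G)**2)) = -1*0 = 0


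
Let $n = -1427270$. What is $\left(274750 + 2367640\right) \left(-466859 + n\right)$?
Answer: $-5005027528310$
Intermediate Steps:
$\left(274750 + 2367640\right) \left(-466859 + n\right) = \left(274750 + 2367640\right) \left(-466859 - 1427270\right) = 2642390 \left(-1894129\right) = -5005027528310$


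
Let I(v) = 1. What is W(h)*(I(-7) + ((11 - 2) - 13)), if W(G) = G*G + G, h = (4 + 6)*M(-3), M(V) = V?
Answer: -2610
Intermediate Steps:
h = -30 (h = (4 + 6)*(-3) = 10*(-3) = -30)
W(G) = G + G**2 (W(G) = G**2 + G = G + G**2)
W(h)*(I(-7) + ((11 - 2) - 13)) = (-30*(1 - 30))*(1 + ((11 - 2) - 13)) = (-30*(-29))*(1 + (9 - 13)) = 870*(1 - 4) = 870*(-3) = -2610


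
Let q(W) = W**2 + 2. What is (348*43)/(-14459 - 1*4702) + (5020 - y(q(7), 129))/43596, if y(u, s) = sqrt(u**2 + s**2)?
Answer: -15449509/23203971 - sqrt(2138)/14532 ≈ -0.66899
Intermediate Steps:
q(W) = 2 + W**2
y(u, s) = sqrt(s**2 + u**2)
(348*43)/(-14459 - 1*4702) + (5020 - y(q(7), 129))/43596 = (348*43)/(-14459 - 1*4702) + (5020 - sqrt(129**2 + (2 + 7**2)**2))/43596 = 14964/(-14459 - 4702) + (5020 - sqrt(16641 + (2 + 49)**2))*(1/43596) = 14964/(-19161) + (5020 - sqrt(16641 + 51**2))*(1/43596) = 14964*(-1/19161) + (5020 - sqrt(16641 + 2601))*(1/43596) = -4988/6387 + (5020 - sqrt(19242))*(1/43596) = -4988/6387 + (5020 - 3*sqrt(2138))*(1/43596) = -4988/6387 + (1255/10899 - sqrt(2138)/14532) = -15449509/23203971 - sqrt(2138)/14532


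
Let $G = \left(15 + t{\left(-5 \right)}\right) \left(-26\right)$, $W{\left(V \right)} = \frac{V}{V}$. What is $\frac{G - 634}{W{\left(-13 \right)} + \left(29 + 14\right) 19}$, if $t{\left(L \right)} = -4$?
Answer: $- \frac{460}{409} \approx -1.1247$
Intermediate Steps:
$W{\left(V \right)} = 1$
$G = -286$ ($G = \left(15 - 4\right) \left(-26\right) = 11 \left(-26\right) = -286$)
$\frac{G - 634}{W{\left(-13 \right)} + \left(29 + 14\right) 19} = \frac{-286 - 634}{1 + \left(29 + 14\right) 19} = - \frac{920}{1 + 43 \cdot 19} = - \frac{920}{1 + 817} = - \frac{920}{818} = \left(-920\right) \frac{1}{818} = - \frac{460}{409}$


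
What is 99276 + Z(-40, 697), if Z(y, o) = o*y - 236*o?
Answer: -93096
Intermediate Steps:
Z(y, o) = -236*o + o*y
99276 + Z(-40, 697) = 99276 + 697*(-236 - 40) = 99276 + 697*(-276) = 99276 - 192372 = -93096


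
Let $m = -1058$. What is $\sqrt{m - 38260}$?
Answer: $i \sqrt{39318} \approx 198.29 i$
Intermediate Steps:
$\sqrt{m - 38260} = \sqrt{-1058 - 38260} = \sqrt{-39318} = i \sqrt{39318}$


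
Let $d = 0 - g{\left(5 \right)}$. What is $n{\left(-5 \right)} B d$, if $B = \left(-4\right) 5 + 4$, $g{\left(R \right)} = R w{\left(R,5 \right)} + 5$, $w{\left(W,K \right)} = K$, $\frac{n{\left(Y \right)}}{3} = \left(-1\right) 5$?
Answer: $-7200$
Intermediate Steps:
$n{\left(Y \right)} = -15$ ($n{\left(Y \right)} = 3 \left(\left(-1\right) 5\right) = 3 \left(-5\right) = -15$)
$g{\left(R \right)} = 5 + 5 R$ ($g{\left(R \right)} = R 5 + 5 = 5 R + 5 = 5 + 5 R$)
$d = -30$ ($d = 0 - \left(5 + 5 \cdot 5\right) = 0 - \left(5 + 25\right) = 0 - 30 = -30$)
$B = -16$ ($B = -20 + 4 = -16$)
$n{\left(-5 \right)} B d = \left(-15\right) \left(-16\right) \left(-30\right) = 240 \left(-30\right) = -7200$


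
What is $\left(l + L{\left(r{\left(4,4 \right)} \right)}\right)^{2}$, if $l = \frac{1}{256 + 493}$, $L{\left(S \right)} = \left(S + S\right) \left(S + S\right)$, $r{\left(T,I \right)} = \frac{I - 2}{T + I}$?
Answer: $\frac{567009}{8976016} \approx 0.063169$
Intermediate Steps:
$r{\left(T,I \right)} = \frac{-2 + I}{I + T}$
$L{\left(S \right)} = 4 S^{2}$ ($L{\left(S \right)} = 2 S 2 S = 4 S^{2}$)
$l = \frac{1}{749} \approx 0.0013351$
$\left(l + L{\left(r{\left(4,4 \right)} \right)}\right)^{2} = \left(\frac{1}{749} + 4 \left(\frac{-2 + 4}{4 + 4}\right)^{2}\right)^{2} = \left(\frac{1}{749} + 4 \left(\frac{1}{8} \cdot 2\right)^{2}\right)^{2} = \left(\frac{1}{749} + \frac{4}{16}\right)^{2} = \left(\frac{1}{749} + 4 \cdot \frac{1}{16}\right)^{2} = \left(\frac{1}{749} + \frac{1}{4}\right)^{2} = \left(\frac{753}{2996}\right)^{2} = \frac{567009}{8976016}$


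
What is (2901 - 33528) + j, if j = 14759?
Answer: -15868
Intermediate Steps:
(2901 - 33528) + j = (2901 - 33528) + 14759 = -30627 + 14759 = -15868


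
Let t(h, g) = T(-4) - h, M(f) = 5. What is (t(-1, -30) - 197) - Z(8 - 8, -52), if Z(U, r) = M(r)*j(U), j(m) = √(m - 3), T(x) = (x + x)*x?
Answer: -164 - 5*I*√3 ≈ -164.0 - 8.6602*I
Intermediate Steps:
T(x) = 2*x² (T(x) = (2*x)*x = 2*x²)
t(h, g) = 32 - h (t(h, g) = 2*(-4)² - h = 2*16 - h = 32 - h)
j(m) = √(-3 + m)
Z(U, r) = 5*√(-3 + U)
(t(-1, -30) - 197) - Z(8 - 8, -52) = ((32 - 1*(-1)) - 197) - 5*√(-3 + (8 - 8)) = ((32 + 1) - 197) - 5*√(-3 + 0) = (33 - 197) - 5*√(-3) = -164 - 5*I*√3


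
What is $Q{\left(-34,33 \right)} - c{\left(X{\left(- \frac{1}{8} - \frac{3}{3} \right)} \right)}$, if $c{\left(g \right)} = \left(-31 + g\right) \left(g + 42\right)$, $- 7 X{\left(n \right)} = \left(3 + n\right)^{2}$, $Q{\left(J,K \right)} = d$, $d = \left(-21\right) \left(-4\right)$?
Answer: $\frac{279233919}{200704} \approx 1391.3$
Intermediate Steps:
$d = 84$
$Q{\left(J,K \right)} = 84$
$X{\left(n \right)} = - \frac{\left(3 + n\right)^{2}}{7}$
$c{\left(g \right)} = \left(-31 + g\right) \left(42 + g\right)$
$Q{\left(-34,33 \right)} - c{\left(X{\left(- \frac{1}{8} - \frac{3}{3} \right)} \right)} = 84 - \left(-1302 + \left(- \frac{\left(3 - \left(\frac{1}{8} + 1\right)\right)^{2}}{7}\right)^{2} + 11 \left(- \frac{\left(3 - \left(\frac{1}{8} + 1\right)\right)^{2}}{7}\right)\right) = 84 - \left(-1302 + \left(- \frac{\left(3 - \frac{9}{8}\right)^{2}}{7}\right)^{2} + 11 \left(- \frac{\left(3 - \frac{9}{8}\right)^{2}}{7}\right)\right) = 84 - \left(-1302 + \left(- \frac{\left(\frac{15}{8}\right)^{2}}{7}\right)^{2} + 11 \left(- \frac{\left(\frac{15}{8}\right)^{2}}{7}\right)\right) = 84 - \left(-1302 + \left(\left(- \frac{1}{7}\right) \frac{225}{64}\right)^{2} + 11 \left(\left(- \frac{1}{7}\right) \frac{225}{64}\right)\right) = 84 - \left(-1302 + \left(- \frac{225}{448}\right)^{2} + 11 \left(- \frac{225}{448}\right)\right) = 84 - \left(-1302 + \frac{50625}{200704} - \frac{2475}{448}\right) = 84 - - \frac{262374783}{200704} = 84 + \frac{262374783}{200704} = \frac{279233919}{200704}$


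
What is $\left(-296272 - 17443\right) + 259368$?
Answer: $-54347$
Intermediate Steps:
$\left(-296272 - 17443\right) + 259368 = -313715 + 259368 = -54347$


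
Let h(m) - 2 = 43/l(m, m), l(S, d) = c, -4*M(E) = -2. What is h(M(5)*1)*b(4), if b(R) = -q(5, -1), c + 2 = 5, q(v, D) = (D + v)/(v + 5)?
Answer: -98/15 ≈ -6.5333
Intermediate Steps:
q(v, D) = (D + v)/(5 + v)
c = 3 (c = -2 + 5 = 3)
M(E) = ½ (M(E) = -¼*(-2) = ½)
l(S, d) = 3
b(R) = -⅖ (b(R) = -(-1 + 5)/(5 + 5) = -4/10 = -1*⅖ = -⅖)
h(m) = 49/3 (h(m) = 2 + 43/3 = 49/3)
h(M(5)*1)*b(4) = (49/3)*(-⅖) = -98/15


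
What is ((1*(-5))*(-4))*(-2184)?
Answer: -43680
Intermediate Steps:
((1*(-5))*(-4))*(-2184) = -5*(-4)*(-2184) = 20*(-2184) = -43680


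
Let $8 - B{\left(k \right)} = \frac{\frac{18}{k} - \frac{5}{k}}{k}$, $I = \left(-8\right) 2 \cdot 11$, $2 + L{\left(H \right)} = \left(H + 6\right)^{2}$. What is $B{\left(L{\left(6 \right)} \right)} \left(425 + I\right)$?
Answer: $\frac{40163451}{20164} \approx 1991.8$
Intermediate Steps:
$L{\left(H \right)} = -2 + \left(6 + H\right)^{2}$ ($L{\left(H \right)} = -2 + \left(H + 6\right)^{2} = -2 + \left(6 + H\right)^{2}$)
$I = -176$ ($I = \left(-16\right) 11 = -176$)
$B{\left(k \right)} = 8 - \frac{13}{k^{2}}$ ($B{\left(k \right)} = 8 - \frac{\frac{18}{k} - \frac{5}{k}}{k} = 8 - \frac{13 \frac{1}{k}}{k} = 8 - \frac{13}{k^{2}}$)
$B{\left(L{\left(6 \right)} \right)} \left(425 + I\right) = \left(8 - \frac{13}{\left(-2 + \left(6 + 6\right)^{2}\right)^{2}}\right) \left(425 - 176\right) = \left(8 - \frac{13}{\left(-2 + 12^{2}\right)^{2}}\right) 249 = \left(8 - \frac{13}{\left(-2 + 144\right)^{2}}\right) 249 = \left(8 - \frac{13}{20164}\right) 249 = \frac{161299}{20164} \cdot 249 = \frac{40163451}{20164}$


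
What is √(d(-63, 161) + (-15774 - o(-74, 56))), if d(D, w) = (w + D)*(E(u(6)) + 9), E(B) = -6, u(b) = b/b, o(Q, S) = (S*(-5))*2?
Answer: 2*I*√3730 ≈ 122.15*I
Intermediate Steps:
o(Q, S) = -10*S (o(Q, S) = -5*S*2 = -10*S)
u(b) = 1
d(D, w) = 3*D + 3*w (d(D, w) = (w + D)*(-6 + 9) = (D + w)*3 = 3*D + 3*w)
√(d(-63, 161) + (-15774 - o(-74, 56))) = √((3*(-63) + 3*161) + (-15774 - (-10)*56)) = √((-189 + 483) + (-15774 - 1*(-560))) = √(294 + (-15774 + 560)) = √(294 - 15214) = √(-14920) = 2*I*√3730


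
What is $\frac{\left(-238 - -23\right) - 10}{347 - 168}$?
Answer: $- \frac{225}{179} \approx -1.257$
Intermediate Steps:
$\frac{\left(-238 - -23\right) - 10}{347 - 168} = \frac{\left(-238 + 23\right) - 10}{179} = \left(-215 - 10\right) \frac{1}{179} = \left(-225\right) \frac{1}{179} = - \frac{225}{179}$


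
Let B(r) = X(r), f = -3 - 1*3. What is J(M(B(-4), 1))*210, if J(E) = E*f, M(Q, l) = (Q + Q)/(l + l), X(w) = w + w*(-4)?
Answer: -15120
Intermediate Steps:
f = -6 (f = -3 - 3 = -6)
X(w) = -3*w (X(w) = w - 4*w = -3*w)
B(r) = -3*r
M(Q, l) = Q/l (M(Q, l) = (2*Q)/((2*l)) = (2*Q)*(1/(2*l)) = Q/l)
J(E) = -6*E (J(E) = E*(-6) = -6*E)
J(M(B(-4), 1))*210 = -6*(-3*(-4))/1*210 = -72*210 = -15120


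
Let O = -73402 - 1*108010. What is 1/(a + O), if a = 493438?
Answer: 1/312026 ≈ 3.2049e-6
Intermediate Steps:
O = -181412 (O = -73402 - 108010 = -181412)
1/(a + O) = 1/(493438 - 181412) = 1/312026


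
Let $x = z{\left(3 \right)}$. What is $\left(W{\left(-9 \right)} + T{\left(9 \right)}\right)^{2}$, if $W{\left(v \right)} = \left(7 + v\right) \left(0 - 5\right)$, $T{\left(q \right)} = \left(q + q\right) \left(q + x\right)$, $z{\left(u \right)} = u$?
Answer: $51076$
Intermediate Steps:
$x = 3$
$T{\left(q \right)} = 2 q \left(3 + q\right)$ ($T{\left(q \right)} = \left(q + q\right) \left(q + 3\right) = 2 q \left(3 + q\right)$)
$W{\left(v \right)} = -35 - 5 v$ ($W{\left(v \right)} = \left(7 + v\right) \left(-5\right) = -35 - 5 v$)
$\left(W{\left(-9 \right)} + T{\left(9 \right)}\right)^{2} = \left(\left(-35 - -45\right) + 2 \cdot 9 \left(3 + 9\right)\right)^{2} = \left(\left(-35 + 45\right) + 2 \cdot 9 \cdot 12\right)^{2} = \left(10 + 216\right)^{2} = 226^{2} = 51076$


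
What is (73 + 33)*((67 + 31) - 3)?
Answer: 10070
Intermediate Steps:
(73 + 33)*((67 + 31) - 3) = 106*(98 - 3) = 106*95 = 10070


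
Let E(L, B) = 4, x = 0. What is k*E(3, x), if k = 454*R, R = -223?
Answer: -404968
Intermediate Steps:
k = -101242 (k = 454*(-223) = -101242)
k*E(3, x) = -101242*4 = -404968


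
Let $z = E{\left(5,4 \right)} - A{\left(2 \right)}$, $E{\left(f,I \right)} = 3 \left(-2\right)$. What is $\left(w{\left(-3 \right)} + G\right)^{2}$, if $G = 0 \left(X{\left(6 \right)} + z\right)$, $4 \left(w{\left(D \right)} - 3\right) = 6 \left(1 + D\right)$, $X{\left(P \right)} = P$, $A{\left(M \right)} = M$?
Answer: $0$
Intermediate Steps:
$E{\left(f,I \right)} = -6$
$z = -8$ ($z = -6 - 2 = -8$)
$w{\left(D \right)} = \frac{9}{2} + \frac{3 D}{2}$ ($w{\left(D \right)} = 3 + \frac{6 \left(1 + D\right)}{4} = 3 + \frac{6 + 6 D}{4} = 3 + \left(\frac{3}{2} + \frac{3 D}{2}\right) = \frac{9}{2} + \frac{3 D}{2}$)
$G = 0$ ($G = 0 \left(6 - 8\right) = 0 \left(-2\right) = 0$)
$\left(w{\left(-3 \right)} + G\right)^{2} = \left(\left(\frac{9}{2} + \frac{3}{2} \left(-3\right)\right) + 0\right)^{2} = \left(\left(\frac{9}{2} - \frac{9}{2}\right) + 0\right)^{2} = \left(0 + 0\right)^{2} = 0^{2} = 0$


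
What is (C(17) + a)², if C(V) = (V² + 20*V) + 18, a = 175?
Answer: 675684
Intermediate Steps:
C(V) = 18 + V² + 20*V
(C(17) + a)² = ((18 + 17² + 20*17) + 175)² = ((18 + 289 + 340) + 175)² = (647 + 175)² = 822² = 675684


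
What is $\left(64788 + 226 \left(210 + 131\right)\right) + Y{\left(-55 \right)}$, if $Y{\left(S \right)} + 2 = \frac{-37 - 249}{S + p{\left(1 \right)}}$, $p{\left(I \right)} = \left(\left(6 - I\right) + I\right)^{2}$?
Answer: $\frac{2695474}{19} \approx 1.4187 \cdot 10^{5}$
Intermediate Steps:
$p{\left(I \right)} = 36$ ($p{\left(I \right)} = 6^{2} = 36$)
$Y{\left(S \right)} = -2 - \frac{286}{36 + S}$ ($Y{\left(S \right)} = -2 + \frac{-37 - 249}{S + 36} = -2 - \frac{286}{36 + S}$)
$\left(64788 + 226 \left(210 + 131\right)\right) + Y{\left(-55 \right)} = \left(64788 + 226 \left(210 + 131\right)\right) + \frac{2 \left(-179 - -55\right)}{36 - 55} = \left(64788 + 226 \cdot 341\right) + \frac{2 \left(-179 + 55\right)}{-19} = \left(64788 + 77066\right) + 2 \left(- \frac{1}{19}\right) \left(-124\right) = 141854 + \frac{248}{19} = \frac{2695474}{19}$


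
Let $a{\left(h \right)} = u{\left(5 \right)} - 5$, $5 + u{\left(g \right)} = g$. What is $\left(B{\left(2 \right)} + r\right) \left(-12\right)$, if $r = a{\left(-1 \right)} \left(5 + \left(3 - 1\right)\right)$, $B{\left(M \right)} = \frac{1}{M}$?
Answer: $414$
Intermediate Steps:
$u{\left(g \right)} = -5 + g$
$a{\left(h \right)} = -5$ ($a{\left(h \right)} = \left(-5 + 5\right) - 5 = 0 - 5 = -5$)
$r = -35$ ($r = - 5 \left(5 + \left(3 - 1\right)\right) = - 5 \left(5 + 2\right) = \left(-5\right) 7 = -35$)
$\left(B{\left(2 \right)} + r\right) \left(-12\right) = \left(\frac{1}{2} - 35\right) \left(-12\right) = \left(- \frac{69}{2}\right) \left(-12\right) = 414$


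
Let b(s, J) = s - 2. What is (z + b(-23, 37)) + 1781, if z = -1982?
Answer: -226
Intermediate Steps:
b(s, J) = -2 + s
(z + b(-23, 37)) + 1781 = (-1982 + (-2 - 23)) + 1781 = (-1982 - 25) + 1781 = -2007 + 1781 = -226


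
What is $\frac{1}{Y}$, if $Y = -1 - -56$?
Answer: $\frac{1}{55} \approx 0.018182$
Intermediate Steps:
$Y = 55$ ($Y = -1 + 56 = 55$)
$\frac{1}{Y} = \frac{1}{55}$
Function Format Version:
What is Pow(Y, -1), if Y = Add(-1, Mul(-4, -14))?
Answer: Rational(1, 55) ≈ 0.018182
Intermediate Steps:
Y = 55 (Y = Add(-1, 56) = 55)
Pow(Y, -1) = Pow(55, -1) = Rational(1, 55)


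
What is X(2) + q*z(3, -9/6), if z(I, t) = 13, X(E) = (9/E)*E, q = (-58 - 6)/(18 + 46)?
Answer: -4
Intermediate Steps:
q = -1 (q = -64/64 = -64*1/64 = -1)
X(E) = 9
X(2) + q*z(3, -9/6) = 9 - 1*13 = 9 - 13 = -4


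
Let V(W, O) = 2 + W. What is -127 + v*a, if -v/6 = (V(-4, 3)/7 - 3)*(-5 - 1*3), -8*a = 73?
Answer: 9185/7 ≈ 1312.1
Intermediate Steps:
a = -73/8 (a = -⅛*73 = -73/8 ≈ -9.1250)
v = -1104/7 (v = -6*((2 - 4)/7 - 3)*(-5 - 1*3) = -6*(-2*⅐ - 3)*(-5 - 3) = -6*(-2/7 - 3)*(-8) = -(-138)*(-8)/7 = -6*184/7 = -1104/7 ≈ -157.71)
-127 + v*a = -127 - 1104/7*(-73/8) = -127 + 10074/7 = 9185/7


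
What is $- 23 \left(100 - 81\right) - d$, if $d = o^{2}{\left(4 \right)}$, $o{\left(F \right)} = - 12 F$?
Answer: $-2741$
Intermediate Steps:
$d = 2304$ ($d = \left(\left(-12\right) 4\right)^{2} = \left(-48\right)^{2} = 2304$)
$- 23 \left(100 - 81\right) - d = - 23 \left(100 - 81\right) - 2304 = \left(-23\right) 19 - 2304 = -437 - 2304 = -2741$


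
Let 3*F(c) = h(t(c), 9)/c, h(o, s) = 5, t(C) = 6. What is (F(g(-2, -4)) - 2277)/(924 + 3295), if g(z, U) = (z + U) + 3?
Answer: -20498/37971 ≈ -0.53983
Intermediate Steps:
g(z, U) = 3 + U + z (g(z, U) = (U + z) + 3 = 3 + U + z)
F(c) = 5/(3*c) (F(c) = (5/c)/3 = 5/(3*c))
(F(g(-2, -4)) - 2277)/(924 + 3295) = (5/(3*(3 - 4 - 2)) - 2277)/(924 + 3295) = ((5/3)/(-3) - 2277)/4219 = ((5/3)*(-⅓) - 2277)*(1/4219) = (-5/9 - 2277)*(1/4219) = -20498/9*1/4219 = -20498/37971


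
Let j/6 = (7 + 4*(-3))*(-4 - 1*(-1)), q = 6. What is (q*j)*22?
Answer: 11880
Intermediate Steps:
j = 90 (j = 6*((7 + 4*(-3))*(-4 - 1*(-1))) = 6*((7 - 12)*(-4 + 1)) = 6*(-5*(-3)) = 6*15 = 90)
(q*j)*22 = (6*90)*22 = 540*22 = 11880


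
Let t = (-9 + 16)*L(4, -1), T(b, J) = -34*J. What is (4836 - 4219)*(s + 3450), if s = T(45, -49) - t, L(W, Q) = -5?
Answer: 3178167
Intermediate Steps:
t = -35 (t = (-9 + 16)*(-5) = 7*(-5) = -35)
s = 1701 (s = -34*(-49) - 1*(-35) = 1666 + 35 = 1701)
(4836 - 4219)*(s + 3450) = (4836 - 4219)*(1701 + 3450) = 617*5151 = 3178167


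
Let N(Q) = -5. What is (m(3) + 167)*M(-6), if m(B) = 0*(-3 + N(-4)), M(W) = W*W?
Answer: 6012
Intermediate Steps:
M(W) = W²
m(B) = 0 (m(B) = 0*(-3 - 5) = 0*(-8) = 0)
(m(3) + 167)*M(-6) = (0 + 167)*(-6)² = 167*36 = 6012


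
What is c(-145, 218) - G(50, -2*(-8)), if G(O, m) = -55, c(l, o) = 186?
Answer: 241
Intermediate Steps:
c(-145, 218) - G(50, -2*(-8)) = 186 - 1*(-55) = 186 + 55 = 241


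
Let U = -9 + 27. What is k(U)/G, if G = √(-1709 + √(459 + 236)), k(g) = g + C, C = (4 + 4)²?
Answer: -82*I/√(1709 - √695) ≈ -1.999*I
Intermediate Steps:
C = 64 (C = 8² = 64)
U = 18
k(g) = 64 + g (k(g) = g + 64 = 64 + g)
G = √(-1709 + √695) ≈ 41.02*I
k(U)/G = (64 + 18)/(√(-1709 + √695)) = 82/√(-1709 + √695)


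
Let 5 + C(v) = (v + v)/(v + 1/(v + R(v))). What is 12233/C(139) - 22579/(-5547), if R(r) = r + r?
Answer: -1964652486569/482295009 ≈ -4073.6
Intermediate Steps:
R(r) = 2*r
C(v) = -5 + 2*v/(v + 1/(3*v)) (C(v) = -5 + (v + v)/(v + 1/(v + 2*v)) = -5 + (2*v)/(v + 1/(3*v)) = -5 + 2*v/(v + 1/(3*v)))
12233/C(139) - 22579/(-5547) = 12233/(((-5 - 9*139**2)/(1 + 3*139**2))) - 22579/(-5547) = 12233/(((-5 - 9*19321)/(1 + 3*19321))) - 22579*(-1/5547) = 12233/(((-5 - 173889)/(1 + 57963))) + 22579/5547 = 12233/((-173894/57964)) + 22579/5547 = 12233/(((1/57964)*(-173894))) + 22579/5547 = 12233/(-86947/28982) + 22579/5547 = 12233*(-28982/86947) + 22579/5547 = -354536806/86947 + 22579/5547 = -1964652486569/482295009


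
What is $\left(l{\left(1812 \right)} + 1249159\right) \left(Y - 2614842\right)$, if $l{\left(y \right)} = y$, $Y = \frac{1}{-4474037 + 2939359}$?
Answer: $- \frac{5020072178812891567}{1534678} \approx -3.2711 \cdot 10^{12}$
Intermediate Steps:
$Y = - \frac{1}{1534678}$ ($Y = \frac{1}{-1534678} = - \frac{1}{1534678} \approx -6.516 \cdot 10^{-7}$)
$\left(l{\left(1812 \right)} + 1249159\right) \left(Y - 2614842\right) = \left(1812 + 1249159\right) \left(- \frac{1}{1534678} - 2614842\right) = 1250971 \left(- \frac{4012940490877}{1534678}\right) = - \frac{5020072178812891567}{1534678}$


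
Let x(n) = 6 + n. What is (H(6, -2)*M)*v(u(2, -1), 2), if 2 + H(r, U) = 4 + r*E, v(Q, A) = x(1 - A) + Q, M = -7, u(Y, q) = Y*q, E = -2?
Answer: 210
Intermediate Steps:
v(Q, A) = 7 + Q - A (v(Q, A) = (6 + (1 - A)) + Q = (7 - A) + Q = 7 + Q - A)
H(r, U) = 2 - 2*r (H(r, U) = -2 + (4 + r*(-2)) = -2 + (4 - 2*r) = 2 - 2*r)
(H(6, -2)*M)*v(u(2, -1), 2) = ((2 - 2*6)*(-7))*(7 + 2*(-1) - 1*2) = ((2 - 12)*(-7))*(7 - 2 - 2) = -10*(-7)*3 = 70*3 = 210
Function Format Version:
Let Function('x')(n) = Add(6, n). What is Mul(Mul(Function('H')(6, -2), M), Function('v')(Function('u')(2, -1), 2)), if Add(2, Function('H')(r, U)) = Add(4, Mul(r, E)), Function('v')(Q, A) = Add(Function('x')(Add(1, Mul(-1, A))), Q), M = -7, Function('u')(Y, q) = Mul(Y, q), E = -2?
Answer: 210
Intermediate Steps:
Function('v')(Q, A) = Add(7, Q, Mul(-1, A)) (Function('v')(Q, A) = Add(Add(6, Add(1, Mul(-1, A))), Q) = Add(Add(7, Mul(-1, A)), Q) = Add(7, Q, Mul(-1, A)))
Function('H')(r, U) = Add(2, Mul(-2, r)) (Function('H')(r, U) = Add(-2, Add(4, Mul(r, -2))) = Add(-2, Add(4, Mul(-2, r))) = Add(2, Mul(-2, r)))
Mul(Mul(Function('H')(6, -2), M), Function('v')(Function('u')(2, -1), 2)) = Mul(Mul(Add(2, Mul(-2, 6)), -7), Add(7, Mul(2, -1), Mul(-1, 2))) = Mul(Mul(Add(2, -12), -7), Add(7, -2, -2)) = Mul(Mul(-10, -7), 3) = Mul(70, 3) = 210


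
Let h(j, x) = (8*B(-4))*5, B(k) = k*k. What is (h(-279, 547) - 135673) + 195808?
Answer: 60775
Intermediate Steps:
B(k) = k²
h(j, x) = 640 (h(j, x) = (8*(-4)²)*5 = (8*16)*5 = 128*5 = 640)
(h(-279, 547) - 135673) + 195808 = (640 - 135673) + 195808 = -135033 + 195808 = 60775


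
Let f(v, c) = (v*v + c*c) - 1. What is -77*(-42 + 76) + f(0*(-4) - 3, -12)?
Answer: -2466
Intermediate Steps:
f(v, c) = -1 + c² + v² (f(v, c) = (v² + c²) - 1 = (c² + v²) - 1 = -1 + c² + v²)
-77*(-42 + 76) + f(0*(-4) - 3, -12) = -77*(-42 + 76) + (-1 + (-12)² + (0*(-4) - 3)²) = -77*34 + (-1 + 144 + (0 - 3)²) = -2618 + (-1 + 144 + (-3)²) = -2618 + (-1 + 144 + 9) = -2618 + 152 = -2466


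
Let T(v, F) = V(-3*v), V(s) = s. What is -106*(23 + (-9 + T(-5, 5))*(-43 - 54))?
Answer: 59254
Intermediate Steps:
T(v, F) = -3*v
-106*(23 + (-9 + T(-5, 5))*(-43 - 54)) = -106*(23 + (-9 - 3*(-5))*(-43 - 54)) = -106*(23 + (-9 + 15)*(-97)) = -106*(23 + 6*(-97)) = -106*(23 - 582) = -106*(-559) = 59254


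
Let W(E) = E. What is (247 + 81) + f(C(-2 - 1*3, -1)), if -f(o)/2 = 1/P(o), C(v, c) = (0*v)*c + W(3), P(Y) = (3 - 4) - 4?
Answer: 1642/5 ≈ 328.40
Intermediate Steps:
P(Y) = -5 (P(Y) = -1 - 4 = -5)
C(v, c) = 3 (C(v, c) = (0*v)*c + 3 = 0*c + 3 = 0 + 3 = 3)
f(o) = ⅖ (f(o) = -2/(-5) = -2*(-⅕) = ⅖)
(247 + 81) + f(C(-2 - 1*3, -1)) = (247 + 81) + ⅖ = 328 + ⅖ = 1642/5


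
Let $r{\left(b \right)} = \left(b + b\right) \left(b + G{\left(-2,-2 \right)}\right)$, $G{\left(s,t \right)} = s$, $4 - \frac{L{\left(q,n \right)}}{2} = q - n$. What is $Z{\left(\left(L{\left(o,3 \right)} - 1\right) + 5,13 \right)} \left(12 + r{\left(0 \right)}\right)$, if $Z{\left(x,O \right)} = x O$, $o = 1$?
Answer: $2496$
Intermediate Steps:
$L{\left(q,n \right)} = 8 - 2 q + 2 n$ ($L{\left(q,n \right)} = 8 - 2 \left(q - n\right) = 8 + \left(- 2 q + 2 n\right) = 8 - 2 q + 2 n$)
$r{\left(b \right)} = 2 b \left(-2 + b\right)$ ($r{\left(b \right)} = \left(b + b\right) \left(b - 2\right) = 2 b \left(-2 + b\right)$)
$Z{\left(x,O \right)} = O x$
$Z{\left(\left(L{\left(o,3 \right)} - 1\right) + 5,13 \right)} \left(12 + r{\left(0 \right)}\right) = 13 \left(\left(\left(8 - 2 + 2 \cdot 3\right) - 1\right) + 5\right) \left(12 + 2 \cdot 0 \left(-2 + 0\right)\right) = 13 \left(\left(\left(8 - 2 + 6\right) - 1\right) + 5\right) \left(12 + 2 \cdot 0 \left(-2\right)\right) = 13 \left(\left(12 - 1\right) + 5\right) \left(12 + 0\right) = 13 \left(11 + 5\right) 12 = 13 \cdot 16 \cdot 12 = 208 \cdot 12 = 2496$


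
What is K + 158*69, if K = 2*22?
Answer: 10946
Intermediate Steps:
K = 44
K + 158*69 = 44 + 158*69 = 44 + 10902 = 10946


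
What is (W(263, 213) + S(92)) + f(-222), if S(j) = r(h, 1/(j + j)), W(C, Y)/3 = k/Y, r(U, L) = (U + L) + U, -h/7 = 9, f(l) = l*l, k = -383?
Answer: 642129711/13064 ≈ 49153.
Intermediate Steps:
f(l) = l²
h = -63 (h = -7*9 = -63)
r(U, L) = L + 2*U (r(U, L) = (L + U) + U = L + 2*U)
W(C, Y) = -1149/Y (W(C, Y) = 3*(-383/Y) = -1149/Y)
S(j) = -126 + 1/(2*j) (S(j) = 1/(j + j) + 2*(-63) = 1/(2*j) - 126 = -126 + 1/(2*j))
(W(263, 213) + S(92)) + f(-222) = (-1149/213 + (-126 + (½)/92)) + (-222)² = (-1149*1/213 + (-126 + (½)*(1/92))) + 49284 = (-383/71 + (-126 + 1/184)) + 49284 = (-383/71 - 23183/184) + 49284 = -1716465/13064 + 49284 = 642129711/13064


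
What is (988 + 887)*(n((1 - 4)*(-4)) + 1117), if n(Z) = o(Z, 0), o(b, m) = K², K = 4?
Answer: 2124375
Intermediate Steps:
o(b, m) = 16 (o(b, m) = 4² = 16)
n(Z) = 16
(988 + 887)*(n((1 - 4)*(-4)) + 1117) = (988 + 887)*(16 + 1117) = 1875*1133 = 2124375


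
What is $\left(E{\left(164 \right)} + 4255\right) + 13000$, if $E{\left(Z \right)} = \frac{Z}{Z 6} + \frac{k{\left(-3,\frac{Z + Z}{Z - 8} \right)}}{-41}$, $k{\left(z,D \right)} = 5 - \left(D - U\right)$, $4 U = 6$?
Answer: $\frac{27590840}{1599} \approx 17255.0$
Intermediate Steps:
$U = \frac{3}{2}$ ($U = \frac{1}{4} \cdot 6 = \frac{3}{2} \approx 1.5$)
$k{\left(z,D \right)} = \frac{13}{2} - D$ ($k{\left(z,D \right)} = 5 - \left(- \frac{3}{2} + D\right) = \frac{13}{2} - D$)
$E{\left(Z \right)} = \frac{1}{123} + \frac{2 Z}{41 \left(-8 + Z\right)}$ ($E{\left(Z \right)} = \frac{Z}{Z 6} + \frac{\frac{13}{2} - \frac{Z + Z}{Z - 8}}{-41} = \frac{Z}{6 Z} + \left(\frac{13}{2} - \frac{2 Z}{-8 + Z}\right) \left(- \frac{1}{41}\right) = Z \frac{1}{6 Z} + \left(\frac{13}{2} - \frac{2 Z}{-8 + Z}\right) \left(- \frac{1}{41}\right) = \frac{1}{6} + \left(\frac{13}{2} - \frac{2 Z}{-8 + Z}\right) \left(- \frac{1}{41}\right) = \frac{1}{6} + \left(- \frac{13}{82} + \frac{2 Z}{41 \left(-8 + Z\right)}\right) = \frac{1}{123} + \frac{2 Z}{41 \left(-8 + Z\right)}$)
$\left(E{\left(164 \right)} + 4255\right) + 13000 = \left(\frac{-8 + 7 \cdot 164}{123 \left(-8 + 164\right)} + 4255\right) + 13000 = \left(\frac{-8 + 1148}{123 \cdot 156} + 4255\right) + 13000 = \left(\frac{1}{123} \cdot \frac{1}{156} \cdot 1140 + 4255\right) + 13000 = \left(\frac{95}{1599} + 4255\right) + 13000 = \frac{6803840}{1599} + 13000 = \frac{27590840}{1599}$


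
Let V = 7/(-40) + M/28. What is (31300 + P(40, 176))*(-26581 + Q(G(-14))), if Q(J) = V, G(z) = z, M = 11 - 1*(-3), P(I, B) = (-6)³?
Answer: -8262337017/10 ≈ -8.2623e+8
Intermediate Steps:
P(I, B) = -216
M = 14 (M = 11 + 3 = 14)
V = 13/40 (V = 7/(-40) + 14/28 = 7*(-1/40) + 14*(1/28) = -7/40 + ½ = 13/40 ≈ 0.32500)
Q(J) = 13/40
(31300 + P(40, 176))*(-26581 + Q(G(-14))) = (31300 - 216)*(-26581 + 13/40) = 31084*(-1063227/40) = -8262337017/10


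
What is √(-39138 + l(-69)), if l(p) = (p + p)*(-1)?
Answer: 10*I*√390 ≈ 197.48*I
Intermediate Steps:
l(p) = -2*p (l(p) = (2*p)*(-1) = -2*p)
√(-39138 + l(-69)) = √(-39138 - 2*(-69)) = √(-39138 + 138) = √(-39000) = 10*I*√390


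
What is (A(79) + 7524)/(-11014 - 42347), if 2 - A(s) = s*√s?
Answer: -7526/53361 + 79*√79/53361 ≈ -0.12788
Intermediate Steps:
A(s) = 2 - s^(3/2) (A(s) = 2 - s*√s = 2 - s^(3/2))
(A(79) + 7524)/(-11014 - 42347) = ((2 - 79^(3/2)) + 7524)/(-11014 - 42347) = ((2 - 79*√79) + 7524)/(-53361) = ((2 - 79*√79) + 7524)*(-1/53361) = (7526 - 79*√79)*(-1/53361) = -7526/53361 + 79*√79/53361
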